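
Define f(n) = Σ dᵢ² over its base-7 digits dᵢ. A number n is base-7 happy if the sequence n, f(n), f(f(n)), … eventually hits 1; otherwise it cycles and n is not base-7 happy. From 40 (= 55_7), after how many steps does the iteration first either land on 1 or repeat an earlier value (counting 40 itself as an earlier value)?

40 = (5,5)_7 → 50
50 = (1,0,1)_7 → 2
2 = (2)_7 → 4
4 = (4)_7 → 16
16 = (2,2)_7 → 8
8 = (1,1)_7 → 2  — 2 repeats.
That took 6 steps.

6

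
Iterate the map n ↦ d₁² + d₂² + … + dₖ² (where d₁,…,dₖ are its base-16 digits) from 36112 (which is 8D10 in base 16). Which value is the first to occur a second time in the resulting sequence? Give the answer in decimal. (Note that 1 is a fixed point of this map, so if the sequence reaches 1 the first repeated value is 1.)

36112 = (8,13,1,0)_16 → 8² + 13² + 1² + 0² = 234
234 = (14,10)_16 → 14² + 10² = 296
296 = (1,2,8)_16 → 1² + 2² + 8² = 69
69 = (4,5)_16 → 4² + 5² = 41
41 = (2,9)_16 → 2² + 9² = 85
85 = (5,5)_16 → 5² + 5² = 50
50 = (3,2)_16 → 3² + 2² = 13
13 = (13)_16 → 13² = 169
169 = (10,9)_16 → 10² + 9² = 181
181 = (11,5)_16 → 11² + 5² = 146
146 = (9,2)_16 → 9² + 2² = 85  — 85 already appeared earlier.

85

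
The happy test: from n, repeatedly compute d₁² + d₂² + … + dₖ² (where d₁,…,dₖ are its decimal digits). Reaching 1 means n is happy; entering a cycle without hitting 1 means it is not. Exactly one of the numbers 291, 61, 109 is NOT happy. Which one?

61

291: 291 → 86 → 100 → 1  — reaches 1 (happy)
61: 61 → 37 → 58 → 89 → 145 → 42 → 20 → 4 → 16 → 37  — repeats 37 (not happy)
109: 109 → 82 → 68 → 100 → 1  — reaches 1 (happy)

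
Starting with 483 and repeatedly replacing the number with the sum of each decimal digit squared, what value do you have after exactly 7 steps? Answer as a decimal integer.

37

483 → 4² + 8² + 3² = 16 + 64 + 9 = 89
89 → 8² + 9² = 64 + 81 = 145
145 → 1² + 4² + 5² = 1 + 16 + 25 = 42
42 → 4² + 2² = 16 + 4 = 20
20 → 2² + 0² = 4 + 0 = 4
4 → 4² = 16
16 → 1² + 6² = 1 + 36 = 37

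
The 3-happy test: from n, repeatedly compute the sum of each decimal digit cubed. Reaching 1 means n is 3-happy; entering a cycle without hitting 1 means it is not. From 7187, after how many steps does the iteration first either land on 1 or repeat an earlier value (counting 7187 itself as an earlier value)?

7187 → 7³ + 1³ + 8³ + 7³ = 1199
1199 → 1³ + 1³ + 9³ + 9³ = 1460
1460 → 1³ + 4³ + 6³ + 0³ = 281
281 → 2³ + 8³ + 1³ = 521
521 → 5³ + 2³ + 1³ = 134
134 → 1³ + 3³ + 4³ = 92
92 → 9³ + 2³ = 737
737 → 7³ + 3³ + 7³ = 713
713 → 7³ + 1³ + 3³ = 371
371 → 3³ + 7³ + 1³ = 371  — 371 repeats.
That took 10 steps.

10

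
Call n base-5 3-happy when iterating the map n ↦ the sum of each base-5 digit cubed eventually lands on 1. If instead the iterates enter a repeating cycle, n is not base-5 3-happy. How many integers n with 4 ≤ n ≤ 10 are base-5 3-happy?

1

4: 4 → 64 → 80 → 28 → 28  (repeats 28)
5: 5 → 1  (reaches 1)
6: 6 → 2 → 8 → 28 → 28  (repeats 28)
7: 7 → 9 → 65 → 35 → 9  (repeats 9)
8: 8 → 28 → 28  (repeats 28)
9: 9 → 65 → 35 → 9  (repeats 9)
10: 10 → 8 → 28 → 28  (repeats 28)
base-5 3-happy: 5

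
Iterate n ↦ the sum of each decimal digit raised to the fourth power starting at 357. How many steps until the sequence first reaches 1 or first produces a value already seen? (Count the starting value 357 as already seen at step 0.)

357 → 3⁴ + 5⁴ + 7⁴ = 3107
3107 → 3⁴ + 1⁴ + 0⁴ + 7⁴ = 2483
2483 → 2⁴ + 4⁴ + 8⁴ + 3⁴ = 4449
4449 → 4⁴ + 4⁴ + 4⁴ + 9⁴ = 7329
7329 → 7⁴ + 3⁴ + 2⁴ + 9⁴ = 9059
9059 → 9⁴ + 0⁴ + 5⁴ + 9⁴ = 13747
13747 → 1⁴ + 3⁴ + 7⁴ + 4⁴ + 7⁴ = 5140
5140 → 5⁴ + 1⁴ + 4⁴ + 0⁴ = 882
882 → 8⁴ + 8⁴ + 2⁴ = 8208
8208 → 8⁴ + 2⁴ + 0⁴ + 8⁴ = 8208  — 8208 repeats.
That took 10 steps.

10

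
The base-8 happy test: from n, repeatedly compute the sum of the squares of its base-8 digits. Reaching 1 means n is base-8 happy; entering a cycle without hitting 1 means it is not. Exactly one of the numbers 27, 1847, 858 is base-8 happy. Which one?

27

27: 27 → 18 → 8 → 1  — reaches 1 (base-8 happy)
1847: 1847 → 110 → 62 → 85 → 30 → 45 → 50 → 40 → 25 → 10 → 5 → 25  — repeats 25 (not base-8 happy)
858: 858 → 39 → 65 → 2 → 4 → 16 → 4  — repeats 4 (not base-8 happy)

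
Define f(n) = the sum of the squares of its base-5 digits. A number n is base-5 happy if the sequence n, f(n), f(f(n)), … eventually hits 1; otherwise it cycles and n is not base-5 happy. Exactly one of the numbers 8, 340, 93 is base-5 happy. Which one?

8: 8 → 10 → 4 → 16 → 10  — repeats 10 (not base-5 happy)
340: 340 → 22 → 20 → 16 → 10 → 4 → 16  — repeats 16 (not base-5 happy)
93: 93 → 27 → 5 → 1  — reaches 1 (base-5 happy)

93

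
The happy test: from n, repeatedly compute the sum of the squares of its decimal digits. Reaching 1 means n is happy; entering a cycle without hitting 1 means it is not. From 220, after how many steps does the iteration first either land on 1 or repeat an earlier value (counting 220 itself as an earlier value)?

220 → 8
8 → 64
64 → 52
52 → 29
29 → 85
85 → 89
89 → 145
145 → 42
42 → 20
20 → 4
4 → 16
16 → 37
37 → 58
58 → 89  — 89 repeats.
That took 14 steps.

14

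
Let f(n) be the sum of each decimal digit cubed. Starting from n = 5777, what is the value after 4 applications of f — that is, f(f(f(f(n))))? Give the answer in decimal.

371

5777 → 5³ + 7³ + 7³ + 7³ = 125 + 343 + 343 + 343 = 1154
1154 → 1³ + 1³ + 5³ + 4³ = 1 + 1 + 125 + 64 = 191
191 → 1³ + 9³ + 1³ = 1 + 729 + 1 = 731
731 → 7³ + 3³ + 1³ = 343 + 27 + 1 = 371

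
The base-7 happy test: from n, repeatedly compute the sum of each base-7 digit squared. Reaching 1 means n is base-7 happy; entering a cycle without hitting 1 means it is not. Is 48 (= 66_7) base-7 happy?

48 = (6,6)_7 → 6² + 6² = 36 + 36 = 72
72 = (1,3,2)_7 → 1² + 3² + 2² = 1 + 9 + 4 = 14
14 = (2,0)_7 → 2² + 0² = 4 + 0 = 4
4 = (4)_7 → 4² = 16
16 = (2,2)_7 → 2² + 2² = 4 + 4 = 8
8 = (1,1)_7 → 1² + 1² = 1 + 1 = 2
2 = (2)_7 → 2² = 4  — 4 already seen; the sequence cycles without reaching 1.

not base-7 happy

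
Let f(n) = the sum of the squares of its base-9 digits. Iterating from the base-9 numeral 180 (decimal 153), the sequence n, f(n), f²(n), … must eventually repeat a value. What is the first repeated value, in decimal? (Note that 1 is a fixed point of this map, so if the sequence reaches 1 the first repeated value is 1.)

65

153 = (1,8,0)_9 → 1² + 8² + 0² = 65
65 = (7,2)_9 → 7² + 2² = 53
53 = (5,8)_9 → 5² + 8² = 89
89 = (1,0,8)_9 → 1² + 0² + 8² = 65  — 65 already appeared earlier.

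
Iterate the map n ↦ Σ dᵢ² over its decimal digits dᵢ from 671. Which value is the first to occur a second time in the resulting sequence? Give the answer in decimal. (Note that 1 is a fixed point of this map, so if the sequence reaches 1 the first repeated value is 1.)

671 → 6² + 7² + 1² = 36 + 49 + 1 = 86
86 → 8² + 6² = 64 + 36 = 100
100 → 1² + 0² + 0² = 1 + 0 + 0 = 1  — reached the fixed point 1.
1 → 1, so 1 is the first repeated value.

1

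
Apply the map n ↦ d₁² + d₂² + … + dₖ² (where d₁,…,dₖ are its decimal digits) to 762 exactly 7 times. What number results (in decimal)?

37

762 → 89
89 → 145
145 → 42
42 → 20
20 → 4
4 → 16
16 → 37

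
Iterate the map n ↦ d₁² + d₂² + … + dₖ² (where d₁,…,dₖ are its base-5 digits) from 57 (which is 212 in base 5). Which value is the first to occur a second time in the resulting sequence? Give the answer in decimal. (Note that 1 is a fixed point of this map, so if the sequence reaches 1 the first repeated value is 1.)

57 = (2,1,2)_5 → 2² + 1² + 2² = 4 + 1 + 4 = 9
9 = (1,4)_5 → 1² + 4² = 1 + 16 = 17
17 = (3,2)_5 → 3² + 2² = 9 + 4 = 13
13 = (2,3)_5 → 2² + 3² = 4 + 9 = 13  — 13 already appeared earlier.

13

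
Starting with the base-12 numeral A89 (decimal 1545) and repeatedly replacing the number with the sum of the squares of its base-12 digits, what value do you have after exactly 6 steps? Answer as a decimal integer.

65

1545 = (10,8,9)_12 → 245
245 = (1,8,5)_12 → 90
90 = (7,6)_12 → 85
85 = (7,1)_12 → 50
50 = (4,2)_12 → 20
20 = (1,8)_12 → 65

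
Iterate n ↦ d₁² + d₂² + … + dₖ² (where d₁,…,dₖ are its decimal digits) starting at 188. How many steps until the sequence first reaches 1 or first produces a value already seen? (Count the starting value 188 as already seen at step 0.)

4

188 → 1² + 8² + 8² = 1 + 64 + 64 = 129
129 → 1² + 2² + 9² = 1 + 4 + 81 = 86
86 → 8² + 6² = 64 + 36 = 100
100 → 1² + 0² + 0² = 1 + 0 + 0 = 1  — reached 1.
That took 4 steps.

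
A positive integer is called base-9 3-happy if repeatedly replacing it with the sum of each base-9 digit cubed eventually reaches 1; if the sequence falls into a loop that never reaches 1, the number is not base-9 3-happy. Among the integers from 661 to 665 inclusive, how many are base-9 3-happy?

2

661: 661 → 577 → 345 → 99 → 9 → 1  (reaches 1)
662: 662 → 638 → 1198 → 470 → 476 → 980 → 540 → 432 → 152 → 856 → 128 → 134 → 638  (repeats 638)
663: 663 → 729 → 1  (reaches 1)
664: 664 → 856 → 128 → 134 → 638 → 1198 → 470 → 476 → 980 → 540 → 432 → 152 → 856  (repeats 856)
665: 665 → 1025 → 665  (repeats 665)
base-9 3-happy: 661, 663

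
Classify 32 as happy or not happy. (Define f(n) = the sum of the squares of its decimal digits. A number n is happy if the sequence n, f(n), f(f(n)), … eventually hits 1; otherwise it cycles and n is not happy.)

32 → 3² + 2² = 9 + 4 = 13
13 → 1² + 3² = 1 + 9 = 10
10 → 1² + 0² = 1 + 0 = 1  — reached 1.

happy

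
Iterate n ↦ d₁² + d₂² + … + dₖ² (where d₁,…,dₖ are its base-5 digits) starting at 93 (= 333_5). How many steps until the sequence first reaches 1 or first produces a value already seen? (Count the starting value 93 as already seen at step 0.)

93 = (3,3,3)_5 → 3² + 3² + 3² = 27
27 = (1,0,2)_5 → 1² + 0² + 2² = 5
5 = (1,0)_5 → 1² + 0² = 1  — reached 1.
That took 3 steps.

3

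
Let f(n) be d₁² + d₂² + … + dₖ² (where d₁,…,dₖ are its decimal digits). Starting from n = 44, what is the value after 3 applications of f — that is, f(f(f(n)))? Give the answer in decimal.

10

44 → 32
32 → 13
13 → 10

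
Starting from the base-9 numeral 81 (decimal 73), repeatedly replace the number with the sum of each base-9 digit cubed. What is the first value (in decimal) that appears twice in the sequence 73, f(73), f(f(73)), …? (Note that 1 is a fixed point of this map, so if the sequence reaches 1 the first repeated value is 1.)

73 = (8,1)_9 → 8³ + 1³ = 512 + 1 = 513
513 = (6,3,0)_9 → 6³ + 3³ + 0³ = 216 + 27 + 0 = 243
243 = (3,0,0)_9 → 3³ + 0³ + 0³ = 27 + 0 + 0 = 27
27 = (3,0)_9 → 3³ + 0³ = 27 + 0 = 27  — 27 already appeared earlier.

27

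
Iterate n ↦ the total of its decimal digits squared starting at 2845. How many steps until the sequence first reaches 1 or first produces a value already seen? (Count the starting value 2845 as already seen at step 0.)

5

2845 → 109
109 → 82
82 → 68
68 → 100
100 → 1  — reached 1.
That took 5 steps.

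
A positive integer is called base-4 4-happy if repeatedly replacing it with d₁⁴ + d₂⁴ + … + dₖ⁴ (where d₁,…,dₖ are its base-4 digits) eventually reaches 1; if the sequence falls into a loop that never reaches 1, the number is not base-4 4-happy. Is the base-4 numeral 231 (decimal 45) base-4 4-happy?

45 = (2,3,1)_4 → 2⁴ + 3⁴ + 1⁴ = 16 + 81 + 1 = 98
98 = (1,2,0,2)_4 → 1⁴ + 2⁴ + 0⁴ + 2⁴ = 1 + 16 + 0 + 16 = 33
33 = (2,0,1)_4 → 2⁴ + 0⁴ + 1⁴ = 16 + 0 + 1 = 17
17 = (1,0,1)_4 → 1⁴ + 0⁴ + 1⁴ = 1 + 0 + 1 = 2
2 = (2)_4 → 2⁴ = 16
16 = (1,0,0)_4 → 1⁴ + 0⁴ + 0⁴ = 1 + 0 + 0 = 1  — reached 1.

base-4 4-happy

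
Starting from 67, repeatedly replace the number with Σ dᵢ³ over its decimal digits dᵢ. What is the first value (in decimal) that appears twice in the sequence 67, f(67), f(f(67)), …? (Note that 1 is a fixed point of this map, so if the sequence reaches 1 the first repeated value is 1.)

67 → 6³ + 7³ = 216 + 343 = 559
559 → 5³ + 5³ + 9³ = 125 + 125 + 729 = 979
979 → 9³ + 7³ + 9³ = 729 + 343 + 729 = 1801
1801 → 1³ + 8³ + 0³ + 1³ = 1 + 512 + 0 + 1 = 514
514 → 5³ + 1³ + 4³ = 125 + 1 + 64 = 190
190 → 1³ + 9³ + 0³ = 1 + 729 + 0 = 730
730 → 7³ + 3³ + 0³ = 343 + 27 + 0 = 370
370 → 3³ + 7³ + 0³ = 27 + 343 + 0 = 370  — 370 already appeared earlier.

370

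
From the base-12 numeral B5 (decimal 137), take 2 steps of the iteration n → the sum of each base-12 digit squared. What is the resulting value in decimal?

137 = (11,5)_12 → 11² + 5² = 146
146 = (1,0,2)_12 → 1² + 0² + 2² = 5

5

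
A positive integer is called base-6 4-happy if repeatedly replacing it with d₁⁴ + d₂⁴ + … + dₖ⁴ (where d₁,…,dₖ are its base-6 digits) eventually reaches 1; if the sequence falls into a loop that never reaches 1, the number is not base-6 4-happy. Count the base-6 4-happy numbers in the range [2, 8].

1

2: 2 → 16 → 272 → 99 → 353 → 963 → 609 → 978 → 338 → 114 → 82 → 273 → 164 → 353  — not base-6 4-happy
3: 3 → 81 → 98 → 288 → 17 → 641 → 1522 → 259 → 4 → 256 → 258 → 3  — not base-6 4-happy
4: 4 → 256 → 258 → 3 → 81 → 98 → 288 → 17 → 641 → 1522 → 259 → 4  — not base-6 4-happy
5: 5 → 625 → 658 → 338 → 114 → 82 → 273 → 164 → 353 → 963 → 609 → 978 → 338  — not base-6 4-happy
6: 6 → 1  — base-6 4-happy
7: 7 → 2 → 16 → 272 → 99 → 353 → 963 → 609 → 978 → 338 → 114 → 82 → 273 → 164 → 353  — not base-6 4-happy
8: 8 → 17 → 641 → 1522 → 259 → 4 → 256 → 258 → 3 → 81 → 98 → 288 → 17  — not base-6 4-happy
base-6 4-happy: 6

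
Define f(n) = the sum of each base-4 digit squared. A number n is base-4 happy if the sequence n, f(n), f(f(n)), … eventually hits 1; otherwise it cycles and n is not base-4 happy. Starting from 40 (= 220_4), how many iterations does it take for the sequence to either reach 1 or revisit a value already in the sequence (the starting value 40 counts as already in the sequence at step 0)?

3

40 = (2,2,0)_4 → 2² + 2² + 0² = 4 + 4 + 0 = 8
8 = (2,0)_4 → 2² + 0² = 4 + 0 = 4
4 = (1,0)_4 → 1² + 0² = 1 + 0 = 1  — reached 1.
That took 3 steps.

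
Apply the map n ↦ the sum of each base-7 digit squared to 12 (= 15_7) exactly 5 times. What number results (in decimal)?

10

12 = (1,5)_7 → 1² + 5² = 1 + 25 = 26
26 = (3,5)_7 → 3² + 5² = 9 + 25 = 34
34 = (4,6)_7 → 4² + 6² = 16 + 36 = 52
52 = (1,0,3)_7 → 1² + 0² + 3² = 1 + 0 + 9 = 10
10 = (1,3)_7 → 1² + 3² = 1 + 9 = 10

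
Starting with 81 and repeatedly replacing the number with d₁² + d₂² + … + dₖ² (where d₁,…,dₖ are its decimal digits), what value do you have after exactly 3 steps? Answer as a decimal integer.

81 → 8² + 1² = 64 + 1 = 65
65 → 6² + 5² = 36 + 25 = 61
61 → 6² + 1² = 36 + 1 = 37

37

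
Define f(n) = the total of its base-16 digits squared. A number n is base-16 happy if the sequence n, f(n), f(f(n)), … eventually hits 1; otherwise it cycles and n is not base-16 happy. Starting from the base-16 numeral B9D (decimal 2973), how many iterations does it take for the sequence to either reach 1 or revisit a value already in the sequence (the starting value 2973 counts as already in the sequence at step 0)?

8

2973 = (11,9,13)_16 → 11² + 9² + 13² = 121 + 81 + 169 = 371
371 = (1,7,3)_16 → 1² + 7² + 3² = 1 + 49 + 9 = 59
59 = (3,11)_16 → 3² + 11² = 9 + 121 = 130
130 = (8,2)_16 → 8² + 2² = 64 + 4 = 68
68 = (4,4)_16 → 4² + 4² = 16 + 16 = 32
32 = (2,0)_16 → 2² + 0² = 4 + 0 = 4
4 = (4)_16 → 4² = 16
16 = (1,0)_16 → 1² + 0² = 1 + 0 = 1  — reached 1.
That took 8 steps.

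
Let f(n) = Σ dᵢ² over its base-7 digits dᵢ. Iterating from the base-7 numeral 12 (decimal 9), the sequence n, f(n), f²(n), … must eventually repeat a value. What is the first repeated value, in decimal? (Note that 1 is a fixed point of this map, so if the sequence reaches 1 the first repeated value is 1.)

9 = (1,2)_7 → 1² + 2² = 5
5 = (5)_7 → 5² = 25
25 = (3,4)_7 → 3² + 4² = 25  — 25 already appeared earlier.

25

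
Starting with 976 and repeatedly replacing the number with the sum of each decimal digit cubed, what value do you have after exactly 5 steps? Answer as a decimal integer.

133

976 → 9³ + 7³ + 6³ = 729 + 343 + 216 = 1288
1288 → 1³ + 2³ + 8³ + 8³ = 1 + 8 + 512 + 512 = 1033
1033 → 1³ + 0³ + 3³ + 3³ = 1 + 0 + 27 + 27 = 55
55 → 5³ + 5³ = 125 + 125 = 250
250 → 2³ + 5³ + 0³ = 8 + 125 + 0 = 133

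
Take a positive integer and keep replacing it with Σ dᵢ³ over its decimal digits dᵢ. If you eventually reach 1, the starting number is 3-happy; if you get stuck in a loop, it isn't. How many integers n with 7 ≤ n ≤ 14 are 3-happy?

1

7: 7 → 343 → 118 → 514 → 190 → 730 → 370 → 370  (repeats 370)
8: 8 → 512 → 134 → 92 → 737 → 713 → 371 → 371  (repeats 371)
9: 9 → 729 → 1080 → 513 → 153 → 153  (repeats 153)
10: 10 → 1  (reaches 1)
11: 11 → 2 → 8 → 512 → 134 → 92 → 737 → 713 → 371 → 371  (repeats 371)
12: 12 → 9 → 729 → 1080 → 513 → 153 → 153  (repeats 153)
13: 13 → 28 → 520 → 133 → 55 → 250 → 133  (repeats 133)
14: 14 → 65 → 341 → 92 → 737 → 713 → 371 → 371  (repeats 371)
3-happy: 10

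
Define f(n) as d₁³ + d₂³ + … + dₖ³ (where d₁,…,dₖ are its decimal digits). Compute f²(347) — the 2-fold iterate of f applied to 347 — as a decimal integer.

155

347 → 3³ + 4³ + 7³ = 434
434 → 4³ + 3³ + 4³ = 155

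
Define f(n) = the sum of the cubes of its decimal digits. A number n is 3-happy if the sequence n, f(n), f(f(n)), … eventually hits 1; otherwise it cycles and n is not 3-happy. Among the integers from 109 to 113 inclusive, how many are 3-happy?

1

109: 109 → 730 → 370 → 370  (repeats 370)
110: 110 → 2 → 8 → 512 → 134 → 92 → 737 → 713 → 371 → 371  (repeats 371)
111: 111 → 3 → 27 → 351 → 153 → 153  (repeats 153)
112: 112 → 10 → 1  (reaches 1)
113: 113 → 29 → 737 → 713 → 371 → 371  (repeats 371)
3-happy: 112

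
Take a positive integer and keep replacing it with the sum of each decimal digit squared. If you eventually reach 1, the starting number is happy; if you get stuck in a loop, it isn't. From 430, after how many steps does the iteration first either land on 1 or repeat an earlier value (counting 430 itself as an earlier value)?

12

430 → 4² + 3² + 0² = 25
25 → 2² + 5² = 29
29 → 2² + 9² = 85
85 → 8² + 5² = 89
89 → 8² + 9² = 145
145 → 1² + 4² + 5² = 42
42 → 4² + 2² = 20
20 → 2² + 0² = 4
4 → 4² = 16
16 → 1² + 6² = 37
37 → 3² + 7² = 58
58 → 5² + 8² = 89  — 89 repeats.
That took 12 steps.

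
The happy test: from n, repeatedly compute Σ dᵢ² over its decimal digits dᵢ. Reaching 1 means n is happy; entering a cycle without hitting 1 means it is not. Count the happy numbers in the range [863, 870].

863: 863 → 109 → 82 → 68 → 100 → 1  (reaches 1)
864: 864 → 116 → 38 → 73 → 58 → 89 → 145 → 42 → 20 → 4 → 16 → 37 → 58  (repeats 58)
865: 865 → 125 → 30 → 9 → 81 → 65 → 61 → 37 → 58 → 89 → 145 → 42 → 20 → 4 → 16 → 37  (repeats 37)
866: 866 → 136 → 46 → 52 → 29 → 85 → 89 → 145 → 42 → 20 → 4 → 16 → 37 → 58 → 89  (repeats 89)
867: 867 → 149 → 98 → 145 → 42 → 20 → 4 → 16 → 37 → 58 → 89 → 145  (repeats 145)
868: 868 → 164 → 53 → 34 → 25 → 29 → 85 → 89 → 145 → 42 → 20 → 4 → 16 → 37 → 58 → 89  (repeats 89)
869: 869 → 181 → 66 → 72 → 53 → 34 → 25 → 29 → 85 → 89 → 145 → 42 → 20 → 4 → 16 → 37 → 58 → 89  (repeats 89)
870: 870 → 113 → 11 → 2 → 4 → 16 → 37 → 58 → 89 → 145 → 42 → 20 → 4  (repeats 4)
happy: 863

1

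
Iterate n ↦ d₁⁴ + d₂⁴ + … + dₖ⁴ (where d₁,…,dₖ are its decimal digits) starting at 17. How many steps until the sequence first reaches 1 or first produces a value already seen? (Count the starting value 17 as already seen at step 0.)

17 → 1⁴ + 7⁴ = 2402
2402 → 2⁴ + 4⁴ + 0⁴ + 2⁴ = 288
288 → 2⁴ + 8⁴ + 8⁴ = 8208
8208 → 8⁴ + 2⁴ + 0⁴ + 8⁴ = 8208  — 8208 repeats.
That took 4 steps.

4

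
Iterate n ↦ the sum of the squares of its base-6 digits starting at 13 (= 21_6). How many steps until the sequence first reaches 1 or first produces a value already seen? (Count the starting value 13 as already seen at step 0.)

13 = (2,1)_6 → 2² + 1² = 4 + 1 = 5
5 = (5)_6 → 5² = 25
25 = (4,1)_6 → 4² + 1² = 16 + 1 = 17
17 = (2,5)_6 → 2² + 5² = 4 + 25 = 29
29 = (4,5)_6 → 4² + 5² = 16 + 25 = 41
41 = (1,0,5)_6 → 1² + 0² + 5² = 1 + 0 + 25 = 26
26 = (4,2)_6 → 4² + 2² = 16 + 4 = 20
20 = (3,2)_6 → 3² + 2² = 9 + 4 = 13  — 13 repeats.
That took 8 steps.

8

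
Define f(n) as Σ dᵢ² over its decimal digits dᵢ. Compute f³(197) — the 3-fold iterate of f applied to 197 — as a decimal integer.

197 → 1² + 9² + 7² = 1 + 81 + 49 = 131
131 → 1² + 3² + 1² = 1 + 9 + 1 = 11
11 → 1² + 1² = 1 + 1 = 2

2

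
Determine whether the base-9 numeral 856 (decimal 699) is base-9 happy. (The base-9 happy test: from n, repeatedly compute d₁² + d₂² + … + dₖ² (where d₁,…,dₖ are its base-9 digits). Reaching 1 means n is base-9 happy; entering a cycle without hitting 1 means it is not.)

base-9 happy

699 = (8,5,6)_9 → 125
125 = (1,4,8)_9 → 81
81 = (1,0,0)_9 → 1  — reached 1.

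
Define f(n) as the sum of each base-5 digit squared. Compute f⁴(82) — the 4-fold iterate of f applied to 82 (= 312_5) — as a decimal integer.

82 = (3,1,2)_5 → 3² + 1² + 2² = 9 + 1 + 4 = 14
14 = (2,4)_5 → 2² + 4² = 4 + 16 = 20
20 = (4,0)_5 → 4² + 0² = 16 + 0 = 16
16 = (3,1)_5 → 3² + 1² = 9 + 1 = 10

10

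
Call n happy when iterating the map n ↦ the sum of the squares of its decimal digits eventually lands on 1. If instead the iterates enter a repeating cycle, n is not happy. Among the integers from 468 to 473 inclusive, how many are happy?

1

468: 468 → 116 → 38 → 73 → 58 → 89 → 145 → 42 → 20 → 4 → 16 → 37 → 58  — not happy
469: 469 → 133 → 19 → 82 → 68 → 100 → 1  — happy
470: 470 → 65 → 61 → 37 → 58 → 89 → 145 → 42 → 20 → 4 → 16 → 37  — not happy
471: 471 → 66 → 72 → 53 → 34 → 25 → 29 → 85 → 89 → 145 → 42 → 20 → 4 → 16 → 37 → 58 → 89  — not happy
472: 472 → 69 → 117 → 51 → 26 → 40 → 16 → 37 → 58 → 89 → 145 → 42 → 20 → 4 → 16  — not happy
473: 473 → 74 → 65 → 61 → 37 → 58 → 89 → 145 → 42 → 20 → 4 → 16 → 37  — not happy
happy: 469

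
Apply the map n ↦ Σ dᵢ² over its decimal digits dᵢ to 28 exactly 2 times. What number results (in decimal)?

28 → 2² + 8² = 68
68 → 6² + 8² = 100

100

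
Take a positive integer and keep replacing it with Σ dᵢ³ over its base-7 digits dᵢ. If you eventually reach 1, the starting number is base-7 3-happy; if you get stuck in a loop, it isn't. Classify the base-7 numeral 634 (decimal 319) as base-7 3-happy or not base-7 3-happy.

319 = (6,3,4)_7 → 6³ + 3³ + 4³ = 307
307 = (6,1,6)_7 → 6³ + 1³ + 6³ = 433
433 = (1,1,5,6)_7 → 1³ + 1³ + 5³ + 6³ = 343
343 = (1,0,0,0)_7 → 1³ + 0³ + 0³ + 0³ = 1  — reached 1.

base-7 3-happy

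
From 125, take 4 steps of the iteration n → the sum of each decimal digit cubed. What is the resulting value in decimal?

713

125 → 1³ + 2³ + 5³ = 134
134 → 1³ + 3³ + 4³ = 92
92 → 9³ + 2³ = 737
737 → 7³ + 3³ + 7³ = 713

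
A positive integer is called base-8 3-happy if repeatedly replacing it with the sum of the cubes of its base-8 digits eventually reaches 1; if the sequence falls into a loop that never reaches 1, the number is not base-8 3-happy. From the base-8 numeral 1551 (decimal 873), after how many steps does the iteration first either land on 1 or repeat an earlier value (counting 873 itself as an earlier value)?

873 = (1,5,5,1)_8 → 1³ + 5³ + 5³ + 1³ = 1 + 125 + 125 + 1 = 252
252 = (3,7,4)_8 → 3³ + 7³ + 4³ = 27 + 343 + 64 = 434
434 = (6,6,2)_8 → 6³ + 6³ + 2³ = 216 + 216 + 8 = 440
440 = (6,7,0)_8 → 6³ + 7³ + 0³ = 216 + 343 + 0 = 559
559 = (1,0,5,7)_8 → 1³ + 0³ + 5³ + 7³ = 1 + 0 + 125 + 343 = 469
469 = (7,2,5)_8 → 7³ + 2³ + 5³ = 343 + 8 + 125 = 476
476 = (7,3,4)_8 → 7³ + 3³ + 4³ = 343 + 27 + 64 = 434  — 434 repeats.
That took 7 steps.

7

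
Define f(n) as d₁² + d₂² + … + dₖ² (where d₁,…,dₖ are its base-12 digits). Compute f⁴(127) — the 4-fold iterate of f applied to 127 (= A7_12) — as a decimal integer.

127 = (10,7)_12 → 149
149 = (1,0,5)_12 → 26
26 = (2,2)_12 → 8
8 = (8)_12 → 64

64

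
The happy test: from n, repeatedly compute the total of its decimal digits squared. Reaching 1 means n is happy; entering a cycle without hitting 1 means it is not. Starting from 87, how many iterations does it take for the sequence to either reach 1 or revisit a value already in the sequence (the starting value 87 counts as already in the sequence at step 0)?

87 → 8² + 7² = 113
113 → 1² + 1² + 3² = 11
11 → 1² + 1² = 2
2 → 2² = 4
4 → 4² = 16
16 → 1² + 6² = 37
37 → 3² + 7² = 58
58 → 5² + 8² = 89
89 → 8² + 9² = 145
145 → 1² + 4² + 5² = 42
42 → 4² + 2² = 20
20 → 2² + 0² = 4  — 4 repeats.
That took 12 steps.

12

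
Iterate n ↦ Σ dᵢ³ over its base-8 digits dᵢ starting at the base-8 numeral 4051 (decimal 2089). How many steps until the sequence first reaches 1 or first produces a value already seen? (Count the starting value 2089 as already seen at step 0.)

11

2089 = (4,0,5,1)_8 → 4³ + 0³ + 5³ + 1³ = 190
190 = (2,7,6)_8 → 2³ + 7³ + 6³ = 567
567 = (1,0,6,7)_8 → 1³ + 0³ + 6³ + 7³ = 560
560 = (1,0,6,0)_8 → 1³ + 0³ + 6³ + 0³ = 217
217 = (3,3,1)_8 → 3³ + 3³ + 1³ = 55
55 = (6,7)_8 → 6³ + 7³ = 559
559 = (1,0,5,7)_8 → 1³ + 0³ + 5³ + 7³ = 469
469 = (7,2,5)_8 → 7³ + 2³ + 5³ = 476
476 = (7,3,4)_8 → 7³ + 3³ + 4³ = 434
434 = (6,6,2)_8 → 6³ + 6³ + 2³ = 440
440 = (6,7,0)_8 → 6³ + 7³ + 0³ = 559  — 559 repeats.
That took 11 steps.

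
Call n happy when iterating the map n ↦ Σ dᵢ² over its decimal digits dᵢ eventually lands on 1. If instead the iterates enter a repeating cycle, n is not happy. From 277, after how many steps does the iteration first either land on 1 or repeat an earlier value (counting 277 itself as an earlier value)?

277 → 2² + 7² + 7² = 4 + 49 + 49 = 102
102 → 1² + 0² + 2² = 1 + 0 + 4 = 5
5 → 5² = 25
25 → 2² + 5² = 4 + 25 = 29
29 → 2² + 9² = 4 + 81 = 85
85 → 8² + 5² = 64 + 25 = 89
89 → 8² + 9² = 64 + 81 = 145
145 → 1² + 4² + 5² = 1 + 16 + 25 = 42
42 → 4² + 2² = 16 + 4 = 20
20 → 2² + 0² = 4 + 0 = 4
4 → 4² = 16
16 → 1² + 6² = 1 + 36 = 37
37 → 3² + 7² = 9 + 49 = 58
58 → 5² + 8² = 25 + 64 = 89  — 89 repeats.
That took 14 steps.

14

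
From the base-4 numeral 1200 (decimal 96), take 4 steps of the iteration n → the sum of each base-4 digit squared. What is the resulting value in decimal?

96 = (1,2,0,0)_4 → 1² + 2² + 0² + 0² = 5
5 = (1,1)_4 → 1² + 1² = 2
2 = (2)_4 → 2² = 4
4 = (1,0)_4 → 1² + 0² = 1

1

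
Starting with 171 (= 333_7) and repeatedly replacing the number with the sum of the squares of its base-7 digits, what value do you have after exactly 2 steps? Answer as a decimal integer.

171 = (3,3,3)_7 → 3² + 3² + 3² = 9 + 9 + 9 = 27
27 = (3,6)_7 → 3² + 6² = 9 + 36 = 45

45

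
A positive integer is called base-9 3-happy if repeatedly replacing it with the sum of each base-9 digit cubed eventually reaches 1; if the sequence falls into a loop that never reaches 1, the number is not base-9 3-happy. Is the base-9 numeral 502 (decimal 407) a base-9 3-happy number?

not base-9 3-happy

407 = (5,0,2)_9 → 5³ + 0³ + 2³ = 133
133 = (1,5,7)_9 → 1³ + 5³ + 7³ = 469
469 = (5,7,1)_9 → 5³ + 7³ + 1³ = 469  — 469 already seen; the sequence cycles without reaching 1.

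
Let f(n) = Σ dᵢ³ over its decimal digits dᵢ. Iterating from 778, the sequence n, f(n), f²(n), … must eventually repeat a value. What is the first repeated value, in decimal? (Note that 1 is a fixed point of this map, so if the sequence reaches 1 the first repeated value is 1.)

778 → 1198
1198 → 1243
1243 → 100
100 → 1  — reached the fixed point 1.
1 → 1, so 1 is the first repeated value.

1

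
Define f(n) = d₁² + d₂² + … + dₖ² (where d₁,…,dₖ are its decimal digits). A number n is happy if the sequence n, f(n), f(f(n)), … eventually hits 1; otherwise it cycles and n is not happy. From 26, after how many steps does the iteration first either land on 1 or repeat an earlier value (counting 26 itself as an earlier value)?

26 → 2² + 6² = 4 + 36 = 40
40 → 4² + 0² = 16 + 0 = 16
16 → 1² + 6² = 1 + 36 = 37
37 → 3² + 7² = 9 + 49 = 58
58 → 5² + 8² = 25 + 64 = 89
89 → 8² + 9² = 64 + 81 = 145
145 → 1² + 4² + 5² = 1 + 16 + 25 = 42
42 → 4² + 2² = 16 + 4 = 20
20 → 2² + 0² = 4 + 0 = 4
4 → 4² = 16  — 16 repeats.
That took 10 steps.

10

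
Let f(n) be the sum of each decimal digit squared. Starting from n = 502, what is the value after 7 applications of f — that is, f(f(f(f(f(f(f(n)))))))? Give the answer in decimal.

4

502 → 29
29 → 85
85 → 89
89 → 145
145 → 42
42 → 20
20 → 4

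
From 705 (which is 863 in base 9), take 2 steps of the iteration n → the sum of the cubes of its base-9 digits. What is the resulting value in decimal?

705 = (8,6,3)_9 → 755
755 = (1,0,2,8)_9 → 521

521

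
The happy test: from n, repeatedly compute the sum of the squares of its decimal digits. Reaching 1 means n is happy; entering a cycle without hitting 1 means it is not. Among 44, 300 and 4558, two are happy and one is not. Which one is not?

44: 44 → 32 → 13 → 10 → 1  — reaches 1 (happy)
300: 300 → 9 → 81 → 65 → 61 → 37 → 58 → 89 → 145 → 42 → 20 → 4 → 16 → 37  — repeats 37 (not happy)
4558: 4558 → 130 → 10 → 1  — reaches 1 (happy)

300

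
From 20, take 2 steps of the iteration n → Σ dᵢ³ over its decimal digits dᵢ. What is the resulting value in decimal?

512

20 → 2³ + 0³ = 8
8 → 8³ = 512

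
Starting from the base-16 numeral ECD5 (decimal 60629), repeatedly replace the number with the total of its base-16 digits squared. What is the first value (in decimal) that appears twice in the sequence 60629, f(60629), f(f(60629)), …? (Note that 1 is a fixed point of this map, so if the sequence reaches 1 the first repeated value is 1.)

60629 = (14,12,13,5)_16 → 534
534 = (2,1,6)_16 → 41
41 = (2,9)_16 → 85
85 = (5,5)_16 → 50
50 = (3,2)_16 → 13
13 = (13)_16 → 169
169 = (10,9)_16 → 181
181 = (11,5)_16 → 146
146 = (9,2)_16 → 85  — 85 already appeared earlier.

85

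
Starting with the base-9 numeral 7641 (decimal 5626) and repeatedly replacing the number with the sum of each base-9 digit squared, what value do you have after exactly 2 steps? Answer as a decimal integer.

5626 = (7,6,4,1)_9 → 102
102 = (1,2,3)_9 → 14

14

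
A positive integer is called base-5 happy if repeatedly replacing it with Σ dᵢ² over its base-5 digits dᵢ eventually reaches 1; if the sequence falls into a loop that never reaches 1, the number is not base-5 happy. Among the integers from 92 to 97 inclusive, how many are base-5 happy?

2

92: 92 → 22 → 20 → 16 → 10 → 4 → 16  — not base-5 happy
93: 93 → 27 → 5 → 1  — base-5 happy
94: 94 → 34 → 18 → 18  — not base-5 happy
95: 95 → 25 → 1  — base-5 happy
96: 96 → 26 → 2 → 4 → 16 → 10 → 4  — not base-5 happy
97: 97 → 29 → 17 → 13 → 13  — not base-5 happy
base-5 happy: 93, 95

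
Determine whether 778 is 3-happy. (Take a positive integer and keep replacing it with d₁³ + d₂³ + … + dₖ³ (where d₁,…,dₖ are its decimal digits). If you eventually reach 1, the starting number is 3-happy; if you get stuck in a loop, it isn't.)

3-happy

778 → 7³ + 7³ + 8³ = 1198
1198 → 1³ + 1³ + 9³ + 8³ = 1243
1243 → 1³ + 2³ + 4³ + 3³ = 100
100 → 1³ + 0³ + 0³ = 1  — reached 1.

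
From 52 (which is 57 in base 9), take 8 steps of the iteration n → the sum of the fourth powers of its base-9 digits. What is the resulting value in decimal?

52 = (5,7)_9 → 5⁴ + 7⁴ = 625 + 2401 = 3026
3026 = (4,1,3,2)_9 → 4⁴ + 1⁴ + 3⁴ + 2⁴ = 256 + 1 + 81 + 16 = 354
354 = (4,3,3)_9 → 4⁴ + 3⁴ + 3⁴ = 256 + 81 + 81 = 418
418 = (5,1,4)_9 → 5⁴ + 1⁴ + 4⁴ = 625 + 1 + 256 = 882
882 = (1,1,8,0)_9 → 1⁴ + 1⁴ + 8⁴ + 0⁴ = 1 + 1 + 4096 + 0 = 4098
4098 = (5,5,5,3)_9 → 5⁴ + 5⁴ + 5⁴ + 3⁴ = 625 + 625 + 625 + 81 = 1956
1956 = (2,6,1,3)_9 → 2⁴ + 6⁴ + 1⁴ + 3⁴ = 16 + 1296 + 1 + 81 = 1394
1394 = (1,8,1,8)_9 → 1⁴ + 8⁴ + 1⁴ + 8⁴ = 1 + 4096 + 1 + 4096 = 8194

8194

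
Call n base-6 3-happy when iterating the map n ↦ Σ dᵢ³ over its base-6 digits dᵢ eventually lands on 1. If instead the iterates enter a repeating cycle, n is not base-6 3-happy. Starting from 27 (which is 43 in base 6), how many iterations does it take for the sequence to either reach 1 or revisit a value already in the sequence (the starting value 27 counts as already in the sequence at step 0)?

3

27 = (4,3)_6 → 4³ + 3³ = 64 + 27 = 91
91 = (2,3,1)_6 → 2³ + 3³ + 1³ = 8 + 27 + 1 = 36
36 = (1,0,0)_6 → 1³ + 0³ + 0³ = 1 + 0 + 0 = 1  — reached 1.
That took 3 steps.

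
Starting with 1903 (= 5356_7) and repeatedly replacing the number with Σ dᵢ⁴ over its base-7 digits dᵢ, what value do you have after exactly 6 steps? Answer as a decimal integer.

1903 = (5,3,5,6)_7 → 5⁴ + 3⁴ + 5⁴ + 6⁴ = 2627
2627 = (1,0,4,4,2)_7 → 1⁴ + 0⁴ + 4⁴ + 4⁴ + 2⁴ = 529
529 = (1,3,5,4)_7 → 1⁴ + 3⁴ + 5⁴ + 4⁴ = 963
963 = (2,5,4,4)_7 → 2⁴ + 5⁴ + 4⁴ + 4⁴ = 1153
1153 = (3,2,3,5)_7 → 3⁴ + 2⁴ + 3⁴ + 5⁴ = 803
803 = (2,2,2,5)_7 → 2⁴ + 2⁴ + 2⁴ + 5⁴ = 673

673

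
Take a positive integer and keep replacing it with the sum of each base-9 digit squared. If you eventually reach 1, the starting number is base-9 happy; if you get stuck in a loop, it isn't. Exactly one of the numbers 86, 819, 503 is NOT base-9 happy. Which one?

86

86: 86 → 26 → 68 → 74 → 68  — repeats 68 (not base-9 happy)
819: 819 → 3 → 9 → 1  — reaches 1 (base-9 happy)
503: 503 → 101 → 9 → 1  — reaches 1 (base-9 happy)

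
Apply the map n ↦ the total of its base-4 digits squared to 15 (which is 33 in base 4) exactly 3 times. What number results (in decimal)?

2

15 = (3,3)_4 → 3² + 3² = 18
18 = (1,0,2)_4 → 1² + 0² + 2² = 5
5 = (1,1)_4 → 1² + 1² = 2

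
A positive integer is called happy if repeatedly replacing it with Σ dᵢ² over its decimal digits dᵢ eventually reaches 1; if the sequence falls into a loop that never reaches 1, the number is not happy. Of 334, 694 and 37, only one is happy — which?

694

334: 334 → 34 → 25 → 29 → 85 → 89 → 145 → 42 → 20 → 4 → 16 → 37 → 58 → 89  — repeats 89 (not happy)
694: 694 → 133 → 19 → 82 → 68 → 100 → 1  — reaches 1 (happy)
37: 37 → 58 → 89 → 145 → 42 → 20 → 4 → 16 → 37  — repeats 37 (not happy)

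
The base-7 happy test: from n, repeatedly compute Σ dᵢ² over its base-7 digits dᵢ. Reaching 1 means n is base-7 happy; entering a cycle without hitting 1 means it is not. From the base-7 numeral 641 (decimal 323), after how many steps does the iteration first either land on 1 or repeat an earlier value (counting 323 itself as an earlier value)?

6

323 = (6,4,1)_7 → 6² + 4² + 1² = 53
53 = (1,0,4)_7 → 1² + 0² + 4² = 17
17 = (2,3)_7 → 2² + 3² = 13
13 = (1,6)_7 → 1² + 6² = 37
37 = (5,2)_7 → 5² + 2² = 29
29 = (4,1)_7 → 4² + 1² = 17  — 17 repeats.
That took 6 steps.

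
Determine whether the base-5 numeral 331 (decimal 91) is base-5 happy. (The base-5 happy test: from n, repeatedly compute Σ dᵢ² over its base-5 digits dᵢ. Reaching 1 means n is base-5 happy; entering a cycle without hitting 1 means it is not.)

91 = (3,3,1)_5 → 3² + 3² + 1² = 19
19 = (3,4)_5 → 3² + 4² = 25
25 = (1,0,0)_5 → 1² + 0² + 0² = 1  — reached 1.

base-5 happy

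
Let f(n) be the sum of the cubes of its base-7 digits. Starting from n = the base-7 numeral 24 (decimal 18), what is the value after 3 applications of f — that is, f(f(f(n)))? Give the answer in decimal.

126

18 = (2,4)_7 → 2³ + 4³ = 72
72 = (1,3,2)_7 → 1³ + 3³ + 2³ = 36
36 = (5,1)_7 → 5³ + 1³ = 126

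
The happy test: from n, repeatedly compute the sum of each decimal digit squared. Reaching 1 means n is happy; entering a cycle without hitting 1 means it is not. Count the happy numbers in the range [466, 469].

466: 466 → 88 → 128 → 69 → 117 → 51 → 26 → 40 → 16 → 37 → 58 → 89 → 145 → 42 → 20 → 4 → 16  (repeats 16)
467: 467 → 101 → 2 → 4 → 16 → 37 → 58 → 89 → 145 → 42 → 20 → 4  (repeats 4)
468: 468 → 116 → 38 → 73 → 58 → 89 → 145 → 42 → 20 → 4 → 16 → 37 → 58  (repeats 58)
469: 469 → 133 → 19 → 82 → 68 → 100 → 1  (reaches 1)
happy: 469

1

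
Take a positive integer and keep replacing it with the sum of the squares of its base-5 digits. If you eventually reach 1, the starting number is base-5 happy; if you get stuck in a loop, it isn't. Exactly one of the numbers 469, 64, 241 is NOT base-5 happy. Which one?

469: 469 → 43 → 19 → 25 → 1  — reaches 1 (base-5 happy)
64: 64 → 24 → 32 → 6 → 2 → 4 → 16 → 10 → 4  — repeats 4 (not base-5 happy)
241: 241 → 27 → 5 → 1  — reaches 1 (base-5 happy)

64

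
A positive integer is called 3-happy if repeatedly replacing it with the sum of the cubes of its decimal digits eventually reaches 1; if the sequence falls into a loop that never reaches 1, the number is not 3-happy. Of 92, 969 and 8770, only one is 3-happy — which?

92: 92 → 737 → 713 → 371 → 371  — repeats 371 (not 3-happy)
969: 969 → 1674 → 624 → 288 → 1032 → 36 → 243 → 99 → 1458 → 702 → 351 → 153 → 153  — repeats 153 (not 3-happy)
8770: 8770 → 1198 → 1243 → 100 → 1  — reaches 1 (3-happy)

8770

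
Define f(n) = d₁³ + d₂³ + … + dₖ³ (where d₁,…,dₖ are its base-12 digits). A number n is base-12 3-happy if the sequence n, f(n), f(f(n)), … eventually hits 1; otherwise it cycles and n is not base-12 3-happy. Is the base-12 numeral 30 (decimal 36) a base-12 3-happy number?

base-12 3-happy

36 = (3,0)_12 → 3³ + 0³ = 27 + 0 = 27
27 = (2,3)_12 → 2³ + 3³ = 8 + 27 = 35
35 = (2,11)_12 → 2³ + 11³ = 8 + 1331 = 1339
1339 = (9,3,7)_12 → 9³ + 3³ + 7³ = 729 + 27 + 343 = 1099
1099 = (7,7,7)_12 → 7³ + 7³ + 7³ = 343 + 343 + 343 = 1029
1029 = (7,1,9)_12 → 7³ + 1³ + 9³ = 343 + 1 + 729 = 1073
1073 = (7,5,5)_12 → 7³ + 5³ + 5³ = 343 + 125 + 125 = 593
593 = (4,1,5)_12 → 4³ + 1³ + 5³ = 64 + 1 + 125 = 190
190 = (1,3,10)_12 → 1³ + 3³ + 10³ = 1 + 27 + 1000 = 1028
1028 = (7,1,8)_12 → 7³ + 1³ + 8³ = 343 + 1 + 512 = 856
856 = (5,11,4)_12 → 5³ + 11³ + 4³ = 125 + 1331 + 64 = 1520
1520 = (10,6,8)_12 → 10³ + 6³ + 8³ = 1000 + 216 + 512 = 1728
1728 = (1,0,0,0)_12 → 1³ + 0³ + 0³ + 0³ = 1 + 0 + 0 + 0 = 1  — reached 1.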